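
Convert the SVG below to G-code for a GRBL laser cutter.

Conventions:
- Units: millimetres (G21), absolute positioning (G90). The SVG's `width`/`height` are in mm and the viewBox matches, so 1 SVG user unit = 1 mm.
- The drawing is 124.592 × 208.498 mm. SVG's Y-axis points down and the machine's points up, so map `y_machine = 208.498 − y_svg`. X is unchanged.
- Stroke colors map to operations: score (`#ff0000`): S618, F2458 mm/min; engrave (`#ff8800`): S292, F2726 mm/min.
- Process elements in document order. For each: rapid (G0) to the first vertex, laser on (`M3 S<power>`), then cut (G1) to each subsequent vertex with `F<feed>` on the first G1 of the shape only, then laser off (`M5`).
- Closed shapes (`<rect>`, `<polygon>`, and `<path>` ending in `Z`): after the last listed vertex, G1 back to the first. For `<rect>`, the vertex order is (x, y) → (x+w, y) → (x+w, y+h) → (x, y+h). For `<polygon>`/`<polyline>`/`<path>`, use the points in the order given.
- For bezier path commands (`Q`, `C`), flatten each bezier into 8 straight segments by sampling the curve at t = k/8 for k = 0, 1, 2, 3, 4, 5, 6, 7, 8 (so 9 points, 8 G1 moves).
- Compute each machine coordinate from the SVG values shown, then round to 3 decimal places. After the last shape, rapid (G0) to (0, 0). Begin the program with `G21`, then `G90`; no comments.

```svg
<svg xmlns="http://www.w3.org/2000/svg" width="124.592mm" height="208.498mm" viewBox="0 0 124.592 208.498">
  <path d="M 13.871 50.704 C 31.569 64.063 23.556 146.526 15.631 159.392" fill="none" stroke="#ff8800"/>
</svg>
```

viewBox `0 0 124.592 208.498` with mm width/height → 1 unit = 1 mm. Flip: y_m = 208.498 − y_svg.

**Shape 1** — `<path>` cubic bezier, stroke `#ff8800` → engrave (S292, F2726). Control points (SVG): P0=(13.871,50.704), P1=(31.569,64.063), P2=(23.556,146.526), P3=(15.631,159.392); sampled at t=k/8. Machine vertices: (13.871,157.794) → (19.353,149.816) → (22.727,136.985) → (24.295,120.926) → (24.360,103.265) → (23.223,85.627) → (21.188,69.638) → (18.557,56.922) → (15.631,49.106). Open path.

G21
G90
G0 X13.871 Y157.794
M3 S292
G1 X19.353 Y149.816 F2726
G1 X22.727 Y136.985
G1 X24.295 Y120.926
G1 X24.360 Y103.265
G1 X23.223 Y85.627
G1 X21.188 Y69.638
G1 X18.557 Y56.922
G1 X15.631 Y49.106
M5
G0 X0.000 Y0.000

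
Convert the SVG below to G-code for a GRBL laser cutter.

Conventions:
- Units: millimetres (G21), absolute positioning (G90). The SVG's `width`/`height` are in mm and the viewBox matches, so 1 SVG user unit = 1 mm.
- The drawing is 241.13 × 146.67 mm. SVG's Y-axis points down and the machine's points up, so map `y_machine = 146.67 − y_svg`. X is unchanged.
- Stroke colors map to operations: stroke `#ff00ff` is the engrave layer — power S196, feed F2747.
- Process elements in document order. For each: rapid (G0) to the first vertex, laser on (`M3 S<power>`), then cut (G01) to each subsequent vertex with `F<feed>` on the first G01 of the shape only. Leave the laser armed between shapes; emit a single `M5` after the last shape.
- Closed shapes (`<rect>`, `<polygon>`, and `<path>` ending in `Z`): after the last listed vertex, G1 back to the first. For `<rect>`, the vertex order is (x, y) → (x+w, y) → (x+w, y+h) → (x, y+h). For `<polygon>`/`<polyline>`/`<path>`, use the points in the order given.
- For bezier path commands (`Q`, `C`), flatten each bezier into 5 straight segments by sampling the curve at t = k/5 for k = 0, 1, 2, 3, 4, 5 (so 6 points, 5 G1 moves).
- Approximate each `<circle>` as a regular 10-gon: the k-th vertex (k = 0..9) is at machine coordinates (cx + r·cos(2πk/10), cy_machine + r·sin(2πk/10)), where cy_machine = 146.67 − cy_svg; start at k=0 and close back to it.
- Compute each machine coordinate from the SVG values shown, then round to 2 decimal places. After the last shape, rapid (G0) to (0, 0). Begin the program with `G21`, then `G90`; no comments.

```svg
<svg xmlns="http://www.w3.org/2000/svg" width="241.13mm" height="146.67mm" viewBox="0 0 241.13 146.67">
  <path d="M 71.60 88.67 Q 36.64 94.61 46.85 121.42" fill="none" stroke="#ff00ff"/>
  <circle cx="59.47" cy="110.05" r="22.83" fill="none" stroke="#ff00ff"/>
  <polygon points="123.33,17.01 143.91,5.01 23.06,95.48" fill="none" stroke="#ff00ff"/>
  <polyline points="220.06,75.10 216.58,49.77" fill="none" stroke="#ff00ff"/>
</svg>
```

viewBox `0 0 241.13 146.67` with mm width/height → 1 unit = 1 mm. Flip: y_m = 146.67 − y_svg.

**Shape 1** — `<path>` quadratic bezier, stroke `#ff00ff` → engrave (S196, F2747). Control points (SVG): P0=(71.60,88.67), P1=(36.64,94.61), P2=(46.85,121.42); sampled at t=k/5. Machine vertices: (71.60,58.00) → (59.42,54.79) → (50.86,49.91) → (45.91,43.36) → (44.57,35.14) → (46.85,25.25). Open path.

**Shape 2** — `<circle>` circle, stroke `#ff00ff` → engrave (S196, F2747). Machine vertices: (82.30,36.62) → (77.94,50.04) → (66.52,58.33) → (52.42,58.33) → (41.00,50.04) → (36.64,36.62) → (41.00,23.20) → (52.42,14.91) → (66.52,14.91) → (77.94,23.20) → (82.30,36.62). Closed: final G1 returns to the first vertex.

**Shape 3** — `<polygon>` closed polygon, stroke `#ff00ff` → engrave (S196, F2747). Machine vertices: (123.33,129.66) → (143.91,141.66) → (23.06,51.19) → (123.33,129.66). Closed: final G1 returns to the first vertex.

**Shape 4** — `<polyline>` line segment, stroke `#ff00ff` → engrave (S196, F2747). Machine vertices: (220.06,71.57) → (216.58,96.90). Open path.

G21
G90
G0 X71.60 Y58.00
M3 S196
G01 X59.42 Y54.79 F2747
G01 X50.86 Y49.91
G01 X45.91 Y43.36
G01 X44.57 Y35.14
G01 X46.85 Y25.25
G0 X82.30 Y36.62
M3 S196
G01 X77.94 Y50.04 F2747
G01 X66.52 Y58.33
G01 X52.42 Y58.33
G01 X41.00 Y50.04
G01 X36.64 Y36.62
G01 X41.00 Y23.20
G01 X52.42 Y14.91
G01 X66.52 Y14.91
G01 X77.94 Y23.20
G01 X82.30 Y36.62
G0 X123.33 Y129.66
M3 S196
G01 X143.91 Y141.66 F2747
G01 X23.06 Y51.19
G01 X123.33 Y129.66
G0 X220.06 Y71.57
M3 S196
G01 X216.58 Y96.90 F2747
M5
G0 X0.00 Y0.00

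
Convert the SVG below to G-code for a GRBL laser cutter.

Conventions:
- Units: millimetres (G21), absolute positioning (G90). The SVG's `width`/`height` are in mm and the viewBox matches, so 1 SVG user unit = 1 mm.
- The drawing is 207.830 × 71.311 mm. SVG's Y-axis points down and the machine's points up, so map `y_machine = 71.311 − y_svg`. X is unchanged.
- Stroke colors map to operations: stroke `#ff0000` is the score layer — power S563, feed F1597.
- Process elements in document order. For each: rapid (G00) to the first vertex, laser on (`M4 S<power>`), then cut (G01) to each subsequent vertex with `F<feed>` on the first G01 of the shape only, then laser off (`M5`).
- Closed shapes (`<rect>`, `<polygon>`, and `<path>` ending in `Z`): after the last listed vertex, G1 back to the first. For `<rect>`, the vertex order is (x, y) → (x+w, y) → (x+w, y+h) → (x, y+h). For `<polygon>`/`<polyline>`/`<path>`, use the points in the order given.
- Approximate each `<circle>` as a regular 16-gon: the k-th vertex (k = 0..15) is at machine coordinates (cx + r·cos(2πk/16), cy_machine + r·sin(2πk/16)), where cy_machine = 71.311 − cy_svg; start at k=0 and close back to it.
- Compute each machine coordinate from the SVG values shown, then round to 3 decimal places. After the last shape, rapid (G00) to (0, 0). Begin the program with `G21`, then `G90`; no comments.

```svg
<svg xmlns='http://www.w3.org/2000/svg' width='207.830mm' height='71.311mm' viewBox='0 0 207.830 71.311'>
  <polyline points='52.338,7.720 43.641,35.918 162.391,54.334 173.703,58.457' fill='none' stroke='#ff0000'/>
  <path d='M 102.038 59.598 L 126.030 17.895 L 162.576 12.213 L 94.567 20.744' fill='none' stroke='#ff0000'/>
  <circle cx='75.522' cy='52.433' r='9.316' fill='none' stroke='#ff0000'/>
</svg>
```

G21
G90
G00 X52.338 Y63.591
M4 S563
G01 X43.641 Y35.393 F1597
G01 X162.391 Y16.977
G01 X173.703 Y12.854
M5
G00 X102.038 Y11.713
M4 S563
G01 X126.030 Y53.416 F1597
G01 X162.576 Y59.098
G01 X94.567 Y50.567
M5
G00 X84.838 Y18.878
M4 S563
G01 X84.129 Y22.443 F1597
G01 X82.109 Y25.465
G01 X79.087 Y27.485
G01 X75.522 Y28.194
G01 X71.957 Y27.485
G01 X68.935 Y25.465
G01 X66.915 Y22.443
G01 X66.206 Y18.878
G01 X66.915 Y15.313
G01 X68.935 Y12.291
G01 X71.957 Y10.271
G01 X75.522 Y9.562
G01 X79.087 Y10.271
G01 X82.109 Y12.291
G01 X84.129 Y15.313
G01 X84.838 Y18.878
M5
G00 X0.000 Y0.000

viewBox `0 0 207.830 71.311` with mm width/height → 1 unit = 1 mm. Flip: y_m = 71.311 − y_svg.

**Shape 1** — `<polyline>` open polyline, stroke `#ff0000` → score (S563, F1597). Machine vertices: (52.338,63.591) → (43.641,35.393) → (162.391,16.977) → (173.703,12.854). Open path.

**Shape 2** — `<path>` open polyline, stroke `#ff0000` → score (S563, F1597). Machine vertices: (102.038,11.713) → (126.030,53.416) → (162.576,59.098) → (94.567,50.567). Open path.

**Shape 3** — `<circle>` circle, stroke `#ff0000` → score (S563, F1597). Machine vertices: (84.838,18.878) → (84.129,22.443) → (82.109,25.465) → (79.087,27.485) → (75.522,28.194) → (71.957,27.485) → (68.935,25.465) → (66.915,22.443) → (66.206,18.878) → (66.915,15.313) → (68.935,12.291) → (71.957,10.271) → (75.522,9.562) → (79.087,10.271) → (82.109,12.291) → (84.129,15.313) → (84.838,18.878). Closed: final G1 returns to the first vertex.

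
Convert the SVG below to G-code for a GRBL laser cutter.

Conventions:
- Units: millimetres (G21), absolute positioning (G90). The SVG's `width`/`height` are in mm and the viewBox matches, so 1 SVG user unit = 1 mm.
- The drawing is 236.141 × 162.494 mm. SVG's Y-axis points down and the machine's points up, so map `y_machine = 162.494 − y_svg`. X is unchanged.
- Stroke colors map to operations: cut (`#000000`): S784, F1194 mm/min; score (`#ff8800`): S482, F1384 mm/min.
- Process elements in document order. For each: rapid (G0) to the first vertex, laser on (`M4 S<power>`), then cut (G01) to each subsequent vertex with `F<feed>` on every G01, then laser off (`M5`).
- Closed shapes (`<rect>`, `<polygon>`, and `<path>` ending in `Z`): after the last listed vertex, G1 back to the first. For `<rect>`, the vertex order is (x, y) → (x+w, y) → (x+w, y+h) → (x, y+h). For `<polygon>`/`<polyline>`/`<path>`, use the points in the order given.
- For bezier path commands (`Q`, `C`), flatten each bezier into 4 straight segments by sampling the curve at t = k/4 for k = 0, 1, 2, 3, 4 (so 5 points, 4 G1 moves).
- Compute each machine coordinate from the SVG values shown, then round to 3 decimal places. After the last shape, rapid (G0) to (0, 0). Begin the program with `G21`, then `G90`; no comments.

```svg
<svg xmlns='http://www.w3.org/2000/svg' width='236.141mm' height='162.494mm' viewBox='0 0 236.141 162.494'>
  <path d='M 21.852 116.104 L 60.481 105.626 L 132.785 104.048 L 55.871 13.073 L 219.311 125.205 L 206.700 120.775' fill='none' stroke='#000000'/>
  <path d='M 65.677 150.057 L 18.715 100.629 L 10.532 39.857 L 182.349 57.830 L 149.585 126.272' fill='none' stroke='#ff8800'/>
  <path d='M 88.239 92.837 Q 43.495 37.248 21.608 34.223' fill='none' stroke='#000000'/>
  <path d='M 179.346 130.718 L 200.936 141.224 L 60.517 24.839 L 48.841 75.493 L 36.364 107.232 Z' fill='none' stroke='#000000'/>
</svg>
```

viewBox `0 0 236.141 162.494` with mm width/height → 1 unit = 1 mm. Flip: y_m = 162.494 − y_svg.

**Shape 1** — `<path>` open polyline, stroke `#000000` → cut (S784, F1194). Machine vertices: (21.852,46.390) → (60.481,56.868) → (132.785,58.446) → (55.871,149.421) → (219.311,37.289) → (206.700,41.719). Open path.

**Shape 2** — `<path>` open polyline, stroke `#ff8800` → score (S482, F1384). Machine vertices: (65.677,12.437) → (18.715,61.865) → (10.532,122.637) → (182.349,104.664) → (149.585,36.222). Open path.

**Shape 3** — `<path>` quadratic bezier, stroke `#000000` → cut (S784, F1194). Control points (SVG): P0=(88.239,92.837), P1=(43.495,37.248), P2=(21.608,34.223); sampled at t=k/4. Machine vertices: (88.239,69.657) → (67.296,94.166) → (49.209,112.105) → (33.980,123.473) → (21.608,128.271). Open path.

**Shape 4** — `<path>` closed polygon, stroke `#000000` → cut (S784, F1194). Machine vertices: (179.346,31.776) → (200.936,21.270) → (60.517,137.655) → (48.841,87.001) → (36.364,55.262) → (179.346,31.776). Closed: final G1 returns to the first vertex.

G21
G90
G0 X21.852 Y46.390
M4 S784
G01 X60.481 Y56.868 F1194
G01 X132.785 Y58.446 F1194
G01 X55.871 Y149.421 F1194
G01 X219.311 Y37.289 F1194
G01 X206.700 Y41.719 F1194
M5
G0 X65.677 Y12.437
M4 S482
G01 X18.715 Y61.865 F1384
G01 X10.532 Y122.637 F1384
G01 X182.349 Y104.664 F1384
G01 X149.585 Y36.222 F1384
M5
G0 X88.239 Y69.657
M4 S784
G01 X67.296 Y94.166 F1194
G01 X49.209 Y112.105 F1194
G01 X33.980 Y123.473 F1194
G01 X21.608 Y128.271 F1194
M5
G0 X179.346 Y31.776
M4 S784
G01 X200.936 Y21.270 F1194
G01 X60.517 Y137.655 F1194
G01 X48.841 Y87.001 F1194
G01 X36.364 Y55.262 F1194
G01 X179.346 Y31.776 F1194
M5
G0 X0.000 Y0.000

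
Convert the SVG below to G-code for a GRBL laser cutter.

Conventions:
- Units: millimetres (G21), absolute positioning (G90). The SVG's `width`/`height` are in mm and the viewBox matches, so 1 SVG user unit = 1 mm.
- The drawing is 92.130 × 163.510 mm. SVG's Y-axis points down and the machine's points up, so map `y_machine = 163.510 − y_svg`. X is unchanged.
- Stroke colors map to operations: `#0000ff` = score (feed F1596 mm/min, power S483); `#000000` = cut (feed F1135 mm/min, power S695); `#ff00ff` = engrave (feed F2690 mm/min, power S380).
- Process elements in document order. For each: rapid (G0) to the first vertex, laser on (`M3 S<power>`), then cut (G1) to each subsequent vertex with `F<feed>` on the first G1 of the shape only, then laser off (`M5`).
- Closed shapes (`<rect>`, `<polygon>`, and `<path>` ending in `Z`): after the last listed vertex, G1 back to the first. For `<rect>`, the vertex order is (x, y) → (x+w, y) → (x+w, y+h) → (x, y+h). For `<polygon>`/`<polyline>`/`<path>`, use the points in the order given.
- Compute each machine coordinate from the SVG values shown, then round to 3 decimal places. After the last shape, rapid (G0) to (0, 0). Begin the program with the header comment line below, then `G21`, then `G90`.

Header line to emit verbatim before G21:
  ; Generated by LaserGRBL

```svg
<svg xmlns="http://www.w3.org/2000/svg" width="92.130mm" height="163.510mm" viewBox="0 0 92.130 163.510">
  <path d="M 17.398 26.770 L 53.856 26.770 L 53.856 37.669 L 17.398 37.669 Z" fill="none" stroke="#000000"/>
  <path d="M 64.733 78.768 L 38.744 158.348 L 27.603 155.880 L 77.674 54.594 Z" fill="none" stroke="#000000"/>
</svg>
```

Since the viewBox matches the mm dimensions, user units are millimetres directly. The only transform is the Y-flip y_m = 163.510 − y_svg.

Shape 1 is a rectangle drawn with `<path>`. Its stroke #000000 means cut at S695, F1135. After flipping Y the toolpath is (17.398,136.740) → (53.856,136.740) → (53.856,125.841) → (17.398,125.841) → (17.398,136.740), returning to the start.

Shape 2 is a closed polygon drawn with `<path>`. Its stroke #000000 means cut at S695, F1135. After flipping Y the toolpath is (64.733,84.742) → (38.744,5.162) → (27.603,7.630) → (77.674,108.916) → (64.733,84.742), returning to the start.

; Generated by LaserGRBL
G21
G90
G0 X17.398 Y136.740
M3 S695
G1 X53.856 Y136.740 F1135
G1 X53.856 Y125.841
G1 X17.398 Y125.841
G1 X17.398 Y136.740
M5
G0 X64.733 Y84.742
M3 S695
G1 X38.744 Y5.162 F1135
G1 X27.603 Y7.630
G1 X77.674 Y108.916
G1 X64.733 Y84.742
M5
G0 X0.000 Y0.000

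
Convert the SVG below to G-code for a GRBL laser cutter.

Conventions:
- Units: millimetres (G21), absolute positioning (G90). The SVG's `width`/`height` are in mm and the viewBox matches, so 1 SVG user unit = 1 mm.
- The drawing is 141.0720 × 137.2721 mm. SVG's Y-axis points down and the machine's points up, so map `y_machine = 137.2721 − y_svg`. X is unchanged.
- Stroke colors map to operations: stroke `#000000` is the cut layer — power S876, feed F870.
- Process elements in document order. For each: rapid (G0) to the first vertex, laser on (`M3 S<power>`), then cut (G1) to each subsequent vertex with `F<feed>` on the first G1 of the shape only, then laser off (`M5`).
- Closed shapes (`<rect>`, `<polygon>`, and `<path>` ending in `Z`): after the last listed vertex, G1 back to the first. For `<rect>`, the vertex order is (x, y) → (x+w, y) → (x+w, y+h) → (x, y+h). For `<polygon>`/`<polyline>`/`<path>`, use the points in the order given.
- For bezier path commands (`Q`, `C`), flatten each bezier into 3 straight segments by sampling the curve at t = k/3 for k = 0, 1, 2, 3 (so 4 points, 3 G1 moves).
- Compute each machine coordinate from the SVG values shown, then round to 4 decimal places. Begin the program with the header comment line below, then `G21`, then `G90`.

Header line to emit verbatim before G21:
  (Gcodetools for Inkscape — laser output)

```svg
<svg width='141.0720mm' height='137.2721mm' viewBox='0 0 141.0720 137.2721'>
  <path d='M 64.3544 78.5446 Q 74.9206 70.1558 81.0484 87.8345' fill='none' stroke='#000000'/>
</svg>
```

viewBox `0 0 141.0720 137.2721` with mm width/height → 1 unit = 1 mm. Flip: y_m = 137.2721 − y_svg.

**Shape 1** — `<path>` quadratic bezier, stroke `#000000` → cut (S876, F870). Control points (SVG): P0=(64.3544,78.5446), P1=(74.9206,70.1558), P2=(81.0484,87.8345); sampled at t=k/3. Machine vertices: (64.3544,58.7275) → (70.9054,61.4236) → (76.4700,58.3270) → (81.0484,49.4376). Open path.

(Gcodetools for Inkscape — laser output)
G21
G90
G0 X64.3544 Y58.7275
M3 S876
G1 X70.9054 Y61.4236 F870
G1 X76.4700 Y58.3270
G1 X81.0484 Y49.4376
M5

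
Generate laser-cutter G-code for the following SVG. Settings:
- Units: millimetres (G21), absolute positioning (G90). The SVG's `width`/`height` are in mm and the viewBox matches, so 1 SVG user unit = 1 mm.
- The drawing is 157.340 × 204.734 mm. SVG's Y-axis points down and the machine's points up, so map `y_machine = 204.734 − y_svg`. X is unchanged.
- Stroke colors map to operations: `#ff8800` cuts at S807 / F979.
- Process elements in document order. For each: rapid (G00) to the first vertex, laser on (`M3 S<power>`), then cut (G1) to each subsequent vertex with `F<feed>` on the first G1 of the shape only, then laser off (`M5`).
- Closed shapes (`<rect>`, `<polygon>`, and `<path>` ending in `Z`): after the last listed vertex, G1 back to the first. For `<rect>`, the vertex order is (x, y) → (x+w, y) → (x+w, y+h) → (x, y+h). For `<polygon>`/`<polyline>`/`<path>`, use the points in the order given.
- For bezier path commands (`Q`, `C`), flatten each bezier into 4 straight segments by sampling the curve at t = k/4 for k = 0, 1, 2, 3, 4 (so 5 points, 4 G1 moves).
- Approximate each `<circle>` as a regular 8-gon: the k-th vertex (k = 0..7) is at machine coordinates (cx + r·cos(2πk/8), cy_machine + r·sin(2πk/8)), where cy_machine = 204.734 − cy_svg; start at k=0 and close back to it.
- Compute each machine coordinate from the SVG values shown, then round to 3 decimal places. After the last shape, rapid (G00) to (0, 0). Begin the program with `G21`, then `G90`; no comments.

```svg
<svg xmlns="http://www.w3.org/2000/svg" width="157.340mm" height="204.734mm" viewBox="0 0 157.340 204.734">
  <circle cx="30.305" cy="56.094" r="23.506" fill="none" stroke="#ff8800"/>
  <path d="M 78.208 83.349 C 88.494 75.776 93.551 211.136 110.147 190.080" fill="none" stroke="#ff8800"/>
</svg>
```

Since the viewBox matches the mm dimensions, user units are millimetres directly. The only transform is the Y-flip y_m = 204.734 − y_svg.

Shape 1 is a circle drawn with `<circle>`. Its stroke #ff8800 means cut at S807, F979. After flipping Y the toolpath is (53.811,148.640) → (46.926,165.261) → (30.305,172.146) → (13.684,165.261) → (6.799,148.640) → (13.684,132.019) → (30.305,125.134) → (46.926,132.019) → (53.811,148.640), returning to the start.

Shape 2 is a cubic bezier drawn with `<path>`. Its stroke #ff8800 means cut at S807, F979. After flipping Y the toolpath is (78.208,121.385) → (85.204,104.942) → (91.811,62.963) → (99.602,23.513) → (110.147,14.654).

G21
G90
G00 X53.811 Y148.640
M3 S807
G1 X46.926 Y165.261 F979
G1 X30.305 Y172.146
G1 X13.684 Y165.261
G1 X6.799 Y148.640
G1 X13.684 Y132.019
G1 X30.305 Y125.134
G1 X46.926 Y132.019
G1 X53.811 Y148.640
M5
G00 X78.208 Y121.385
M3 S807
G1 X85.204 Y104.942 F979
G1 X91.811 Y62.963
G1 X99.602 Y23.513
G1 X110.147 Y14.654
M5
G00 X0.000 Y0.000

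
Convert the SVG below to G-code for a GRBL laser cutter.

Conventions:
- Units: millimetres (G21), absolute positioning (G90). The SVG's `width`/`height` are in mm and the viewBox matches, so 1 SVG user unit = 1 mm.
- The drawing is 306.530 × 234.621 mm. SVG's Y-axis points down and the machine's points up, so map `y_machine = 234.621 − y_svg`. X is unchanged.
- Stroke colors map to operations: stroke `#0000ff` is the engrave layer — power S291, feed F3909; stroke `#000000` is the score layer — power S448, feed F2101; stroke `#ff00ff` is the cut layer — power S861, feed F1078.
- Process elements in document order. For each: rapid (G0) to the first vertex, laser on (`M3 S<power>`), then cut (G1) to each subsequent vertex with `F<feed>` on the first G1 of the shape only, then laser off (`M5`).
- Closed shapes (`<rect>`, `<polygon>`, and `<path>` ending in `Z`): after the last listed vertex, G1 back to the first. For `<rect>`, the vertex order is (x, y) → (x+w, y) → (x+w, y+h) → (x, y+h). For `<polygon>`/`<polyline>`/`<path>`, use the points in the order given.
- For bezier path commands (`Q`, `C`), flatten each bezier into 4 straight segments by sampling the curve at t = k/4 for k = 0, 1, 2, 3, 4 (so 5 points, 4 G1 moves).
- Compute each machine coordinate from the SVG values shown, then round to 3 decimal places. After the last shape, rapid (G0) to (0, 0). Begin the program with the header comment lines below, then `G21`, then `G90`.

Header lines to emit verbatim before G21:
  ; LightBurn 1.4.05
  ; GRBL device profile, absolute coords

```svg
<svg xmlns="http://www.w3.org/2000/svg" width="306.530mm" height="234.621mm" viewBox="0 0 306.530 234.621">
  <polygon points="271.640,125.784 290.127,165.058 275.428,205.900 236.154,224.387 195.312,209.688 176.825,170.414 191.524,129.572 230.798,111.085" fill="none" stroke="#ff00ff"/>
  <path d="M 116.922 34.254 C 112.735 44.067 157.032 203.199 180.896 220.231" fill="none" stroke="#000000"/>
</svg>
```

viewBox `0 0 306.530 234.621` with mm width/height → 1 unit = 1 mm. Flip: y_m = 234.621 − y_svg.

**Shape 1** — `<polygon>` regular polygon, stroke `#ff00ff` → cut (S861, F1078). Machine vertices: (271.640,108.837) → (290.127,69.563) → (275.428,28.721) → (236.154,10.234) → (195.312,24.933) → (176.825,64.207) → (191.524,105.049) → (230.798,123.536) → (271.640,108.837). Closed: final G1 returns to the first vertex.

**Shape 2** — `<path>` cubic bezier, stroke `#000000` → score (S448, F2101). Control points (SVG): P0=(116.922,34.254), P1=(112.735,44.067), P2=(157.032,203.199), P3=(180.896,220.231); sampled at t=k/4. Machine vertices: (116.922,200.367) → (121.796,169.563) → (138.390,110.086) → (160.244,49.254) → (180.896,14.390). Open path.

; LightBurn 1.4.05
; GRBL device profile, absolute coords
G21
G90
G0 X271.640 Y108.837
M3 S861
G1 X290.127 Y69.563 F1078
G1 X275.428 Y28.721
G1 X236.154 Y10.234
G1 X195.312 Y24.933
G1 X176.825 Y64.207
G1 X191.524 Y105.049
G1 X230.798 Y123.536
G1 X271.640 Y108.837
M5
G0 X116.922 Y200.367
M3 S448
G1 X121.796 Y169.563 F2101
G1 X138.390 Y110.086
G1 X160.244 Y49.254
G1 X180.896 Y14.390
M5
G0 X0.000 Y0.000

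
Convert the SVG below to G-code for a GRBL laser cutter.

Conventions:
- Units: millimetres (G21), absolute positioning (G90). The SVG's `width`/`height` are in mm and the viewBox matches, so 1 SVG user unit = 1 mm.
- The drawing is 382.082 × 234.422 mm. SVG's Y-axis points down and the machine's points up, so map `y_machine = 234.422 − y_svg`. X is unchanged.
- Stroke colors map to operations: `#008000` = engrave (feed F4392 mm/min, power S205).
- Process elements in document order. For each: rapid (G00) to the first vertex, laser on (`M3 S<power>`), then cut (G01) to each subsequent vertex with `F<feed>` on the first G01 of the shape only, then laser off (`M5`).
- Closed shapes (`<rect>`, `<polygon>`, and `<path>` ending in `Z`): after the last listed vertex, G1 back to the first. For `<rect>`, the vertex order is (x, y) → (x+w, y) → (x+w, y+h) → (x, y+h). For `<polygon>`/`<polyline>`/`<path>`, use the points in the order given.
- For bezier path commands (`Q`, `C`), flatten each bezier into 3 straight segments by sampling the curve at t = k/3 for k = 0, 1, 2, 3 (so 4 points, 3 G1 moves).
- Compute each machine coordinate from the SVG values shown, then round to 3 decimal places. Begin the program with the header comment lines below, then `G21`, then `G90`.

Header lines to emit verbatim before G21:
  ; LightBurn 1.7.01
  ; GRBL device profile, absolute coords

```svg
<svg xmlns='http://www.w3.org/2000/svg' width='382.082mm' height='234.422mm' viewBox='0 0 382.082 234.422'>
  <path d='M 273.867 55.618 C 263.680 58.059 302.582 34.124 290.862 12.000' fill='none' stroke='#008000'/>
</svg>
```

; LightBurn 1.7.01
; GRBL device profile, absolute coords
G21
G90
G00 X273.867 Y178.804
M3 S205
G01 X276.350 Y184.111 F4392
G01 X289.401 Y200.738
G01 X290.862 Y222.422
M5

Since the viewBox matches the mm dimensions, user units are millimetres directly. The only transform is the Y-flip y_m = 234.422 − y_svg.

Shape 1 is a cubic bezier drawn with `<path>`. Its stroke #008000 means engrave at S205, F4392. After flipping Y the toolpath is (273.867,178.804) → (276.350,184.111) → (289.401,200.738) → (290.862,222.422).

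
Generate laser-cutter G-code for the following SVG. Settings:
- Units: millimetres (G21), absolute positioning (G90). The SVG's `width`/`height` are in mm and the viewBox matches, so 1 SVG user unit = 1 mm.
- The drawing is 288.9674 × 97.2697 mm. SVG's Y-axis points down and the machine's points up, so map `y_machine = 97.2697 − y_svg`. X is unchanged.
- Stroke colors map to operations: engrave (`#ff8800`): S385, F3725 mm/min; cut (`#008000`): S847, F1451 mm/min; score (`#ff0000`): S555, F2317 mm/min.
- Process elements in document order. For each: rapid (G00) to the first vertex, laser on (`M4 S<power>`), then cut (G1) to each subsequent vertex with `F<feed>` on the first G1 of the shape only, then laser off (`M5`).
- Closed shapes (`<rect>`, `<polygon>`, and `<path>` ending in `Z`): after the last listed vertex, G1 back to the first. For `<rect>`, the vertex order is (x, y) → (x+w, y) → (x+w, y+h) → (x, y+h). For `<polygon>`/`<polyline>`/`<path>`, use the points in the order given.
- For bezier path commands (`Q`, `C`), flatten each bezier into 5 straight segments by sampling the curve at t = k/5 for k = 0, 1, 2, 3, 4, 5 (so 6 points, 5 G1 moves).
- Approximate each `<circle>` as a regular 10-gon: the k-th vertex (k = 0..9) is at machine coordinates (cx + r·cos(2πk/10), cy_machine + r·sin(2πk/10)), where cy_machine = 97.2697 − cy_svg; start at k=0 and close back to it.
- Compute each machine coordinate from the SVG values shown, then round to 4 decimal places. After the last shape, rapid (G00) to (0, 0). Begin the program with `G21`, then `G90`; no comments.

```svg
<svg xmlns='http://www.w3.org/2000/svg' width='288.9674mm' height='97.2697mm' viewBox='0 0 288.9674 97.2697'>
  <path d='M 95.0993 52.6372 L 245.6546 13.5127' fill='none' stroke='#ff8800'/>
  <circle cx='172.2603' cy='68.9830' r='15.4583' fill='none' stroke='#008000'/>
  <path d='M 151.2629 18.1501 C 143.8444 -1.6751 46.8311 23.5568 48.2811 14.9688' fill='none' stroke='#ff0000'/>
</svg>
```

1 u = 1 mm; y_m = 97.2697 − y.

[1] `<path>` line segment, #ff8800→engrave S385 F3725: (95.0993,44.6325) → (245.6546,83.7570)

[2] `<circle>` circle, #008000→cut S847 F1451: (187.7186,28.2867) → (184.7663,37.3729) → (177.0372,42.9884) → (167.4834,42.9884) → (159.7543,37.3729) → (156.8020,28.2867) → (159.7543,19.2005) → (167.4834,13.5850) → (177.0372,13.5850) → (184.7663,19.2005) → (187.7186,28.2867) (closed)

[3] `<path>` cubic bezier, #ff0000→score S555 F2317: (151.2629,79.1196) → (137.5649,86.2389) → (111.3909,86.3306) → (81.7678,83.1807) → (57.7222,80.5755) → (48.2811,82.3009)

G21
G90
G00 X95.0993 Y44.6325
M4 S385
G1 X245.6546 Y83.7570 F3725
M5
G00 X187.7186 Y28.2867
M4 S847
G1 X184.7663 Y37.3729 F1451
G1 X177.0372 Y42.9884
G1 X167.4834 Y42.9884
G1 X159.7543 Y37.3729
G1 X156.8020 Y28.2867
G1 X159.7543 Y19.2005
G1 X167.4834 Y13.5850
G1 X177.0372 Y13.5850
G1 X184.7663 Y19.2005
G1 X187.7186 Y28.2867
M5
G00 X151.2629 Y79.1196
M4 S555
G1 X137.5649 Y86.2389 F2317
G1 X111.3909 Y86.3306
G1 X81.7678 Y83.1807
G1 X57.7222 Y80.5755
G1 X48.2811 Y82.3009
M5
G00 X0.0000 Y0.0000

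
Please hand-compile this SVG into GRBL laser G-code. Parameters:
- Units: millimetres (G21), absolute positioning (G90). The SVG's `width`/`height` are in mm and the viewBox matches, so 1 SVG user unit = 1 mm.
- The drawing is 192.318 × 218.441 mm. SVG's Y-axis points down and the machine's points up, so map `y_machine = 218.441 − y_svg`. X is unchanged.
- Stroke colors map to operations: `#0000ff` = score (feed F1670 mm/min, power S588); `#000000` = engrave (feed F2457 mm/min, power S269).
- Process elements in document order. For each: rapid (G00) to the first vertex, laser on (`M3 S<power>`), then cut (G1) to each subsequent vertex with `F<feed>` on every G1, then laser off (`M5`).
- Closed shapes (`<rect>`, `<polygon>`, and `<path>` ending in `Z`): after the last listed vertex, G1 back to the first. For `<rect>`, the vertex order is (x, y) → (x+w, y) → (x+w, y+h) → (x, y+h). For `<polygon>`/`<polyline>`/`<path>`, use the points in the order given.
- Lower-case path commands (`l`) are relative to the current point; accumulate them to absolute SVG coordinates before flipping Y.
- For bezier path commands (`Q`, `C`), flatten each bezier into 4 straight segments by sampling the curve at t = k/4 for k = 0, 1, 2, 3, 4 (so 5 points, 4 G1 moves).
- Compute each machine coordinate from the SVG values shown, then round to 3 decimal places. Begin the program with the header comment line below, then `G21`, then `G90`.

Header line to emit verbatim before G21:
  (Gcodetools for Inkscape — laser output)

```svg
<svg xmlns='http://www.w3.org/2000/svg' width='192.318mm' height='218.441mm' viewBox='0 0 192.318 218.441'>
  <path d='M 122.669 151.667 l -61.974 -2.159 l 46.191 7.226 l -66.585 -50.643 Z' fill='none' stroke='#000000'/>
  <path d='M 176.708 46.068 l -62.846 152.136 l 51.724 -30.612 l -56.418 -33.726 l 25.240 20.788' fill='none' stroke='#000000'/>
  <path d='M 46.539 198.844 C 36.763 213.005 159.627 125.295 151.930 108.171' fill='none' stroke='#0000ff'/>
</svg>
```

(Gcodetools for Inkscape — laser output)
G21
G90
G00 X122.669 Y66.774
M3 S269
G1 X60.695 Y68.933 F2457
G1 X106.886 Y61.707 F2457
G1 X40.301 Y112.350 F2457
G1 X122.669 Y66.774 F2457
M5
G00 X176.708 Y172.373
M3 S269
G1 X113.862 Y20.237 F2457
G1 X165.586 Y50.849 F2457
G1 X109.168 Y84.575 F2457
G1 X134.408 Y63.787 F2457
M5
G00 X46.539 Y19.597
M3 S588
G1 X59.964 Y25.382 F1670
G1 X98.455 Y53.202 F1670
G1 X137.335 Y86.887 F1670
G1 X151.930 Y110.270 F1670
M5

1 u = 1 mm; y_m = 218.441 − y.

[1] `<path>` closed polygon, #000000→engrave S269 F2457: (122.669,66.774) → (60.695,68.933) → (106.886,61.707) → (40.301,112.350) → (122.669,66.774) (closed)

[2] `<path>` open polyline, #000000→engrave S269 F2457: (176.708,172.373) → (113.862,20.237) → (165.586,50.849) → (109.168,84.575) → (134.408,63.787)

[3] `<path>` cubic bezier, #0000ff→score S588 F1670: (46.539,19.597) → (59.964,25.382) → (98.455,53.202) → (137.335,86.887) → (151.930,110.270)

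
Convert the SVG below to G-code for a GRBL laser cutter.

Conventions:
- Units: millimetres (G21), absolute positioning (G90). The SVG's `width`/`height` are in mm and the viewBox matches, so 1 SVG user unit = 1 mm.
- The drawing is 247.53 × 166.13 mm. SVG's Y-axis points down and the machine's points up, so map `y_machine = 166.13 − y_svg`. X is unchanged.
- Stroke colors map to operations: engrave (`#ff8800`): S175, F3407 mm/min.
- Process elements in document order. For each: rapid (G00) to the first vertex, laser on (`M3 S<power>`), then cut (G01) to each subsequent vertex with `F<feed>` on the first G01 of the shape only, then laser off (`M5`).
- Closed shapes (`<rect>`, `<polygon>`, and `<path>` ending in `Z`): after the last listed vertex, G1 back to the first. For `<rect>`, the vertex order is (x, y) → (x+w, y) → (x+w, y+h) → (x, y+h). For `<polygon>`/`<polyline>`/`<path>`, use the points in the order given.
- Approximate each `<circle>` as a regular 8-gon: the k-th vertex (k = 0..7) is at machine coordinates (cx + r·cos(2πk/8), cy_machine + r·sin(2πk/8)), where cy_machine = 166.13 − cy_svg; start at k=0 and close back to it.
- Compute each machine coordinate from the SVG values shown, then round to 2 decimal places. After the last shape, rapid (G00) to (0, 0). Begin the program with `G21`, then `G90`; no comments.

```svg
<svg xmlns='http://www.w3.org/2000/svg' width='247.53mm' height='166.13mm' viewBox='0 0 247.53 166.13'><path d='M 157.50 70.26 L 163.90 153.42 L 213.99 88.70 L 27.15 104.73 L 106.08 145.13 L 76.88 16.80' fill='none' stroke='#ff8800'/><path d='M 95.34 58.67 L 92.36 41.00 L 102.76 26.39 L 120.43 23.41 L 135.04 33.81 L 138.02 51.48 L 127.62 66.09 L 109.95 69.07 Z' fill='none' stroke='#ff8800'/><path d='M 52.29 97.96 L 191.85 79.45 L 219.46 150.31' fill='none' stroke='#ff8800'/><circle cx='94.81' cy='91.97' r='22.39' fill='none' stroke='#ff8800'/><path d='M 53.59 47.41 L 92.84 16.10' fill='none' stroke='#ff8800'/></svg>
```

1 u = 1 mm; y_m = 166.13 − y.

[1] `<path>` open polyline, #ff8800→engrave S175 F3407: (157.50,95.87) → (163.90,12.71) → (213.99,77.43) → (27.15,61.40) → (106.08,21.00) → (76.88,149.33)

[2] `<path>` regular polygon, #ff8800→engrave S175 F3407: (95.34,107.46) → (92.36,125.13) → (102.76,139.74) → (120.43,142.72) → (135.04,132.32) → (138.02,114.65) → (127.62,100.04) → (109.95,97.06) → (95.34,107.46) (closed)

[3] `<path>` open polyline, #ff8800→engrave S175 F3407: (52.29,68.17) → (191.85,86.68) → (219.46,15.82)

[4] `<circle>` circle, #ff8800→engrave S175 F3407: (117.20,74.16) → (110.64,89.99) → (94.81,96.55) → (78.98,89.99) → (72.42,74.16) → (78.98,58.33) → (94.81,51.77) → (110.64,58.33) → (117.20,74.16) (closed)

[5] `<path>` line segment, #ff8800→engrave S175 F3407: (53.59,118.72) → (92.84,150.03)

G21
G90
G00 X157.50 Y95.87
M3 S175
G01 X163.90 Y12.71 F3407
G01 X213.99 Y77.43
G01 X27.15 Y61.40
G01 X106.08 Y21.00
G01 X76.88 Y149.33
M5
G00 X95.34 Y107.46
M3 S175
G01 X92.36 Y125.13 F3407
G01 X102.76 Y139.74
G01 X120.43 Y142.72
G01 X135.04 Y132.32
G01 X138.02 Y114.65
G01 X127.62 Y100.04
G01 X109.95 Y97.06
G01 X95.34 Y107.46
M5
G00 X52.29 Y68.17
M3 S175
G01 X191.85 Y86.68 F3407
G01 X219.46 Y15.82
M5
G00 X117.20 Y74.16
M3 S175
G01 X110.64 Y89.99 F3407
G01 X94.81 Y96.55
G01 X78.98 Y89.99
G01 X72.42 Y74.16
G01 X78.98 Y58.33
G01 X94.81 Y51.77
G01 X110.64 Y58.33
G01 X117.20 Y74.16
M5
G00 X53.59 Y118.72
M3 S175
G01 X92.84 Y150.03 F3407
M5
G00 X0.00 Y0.00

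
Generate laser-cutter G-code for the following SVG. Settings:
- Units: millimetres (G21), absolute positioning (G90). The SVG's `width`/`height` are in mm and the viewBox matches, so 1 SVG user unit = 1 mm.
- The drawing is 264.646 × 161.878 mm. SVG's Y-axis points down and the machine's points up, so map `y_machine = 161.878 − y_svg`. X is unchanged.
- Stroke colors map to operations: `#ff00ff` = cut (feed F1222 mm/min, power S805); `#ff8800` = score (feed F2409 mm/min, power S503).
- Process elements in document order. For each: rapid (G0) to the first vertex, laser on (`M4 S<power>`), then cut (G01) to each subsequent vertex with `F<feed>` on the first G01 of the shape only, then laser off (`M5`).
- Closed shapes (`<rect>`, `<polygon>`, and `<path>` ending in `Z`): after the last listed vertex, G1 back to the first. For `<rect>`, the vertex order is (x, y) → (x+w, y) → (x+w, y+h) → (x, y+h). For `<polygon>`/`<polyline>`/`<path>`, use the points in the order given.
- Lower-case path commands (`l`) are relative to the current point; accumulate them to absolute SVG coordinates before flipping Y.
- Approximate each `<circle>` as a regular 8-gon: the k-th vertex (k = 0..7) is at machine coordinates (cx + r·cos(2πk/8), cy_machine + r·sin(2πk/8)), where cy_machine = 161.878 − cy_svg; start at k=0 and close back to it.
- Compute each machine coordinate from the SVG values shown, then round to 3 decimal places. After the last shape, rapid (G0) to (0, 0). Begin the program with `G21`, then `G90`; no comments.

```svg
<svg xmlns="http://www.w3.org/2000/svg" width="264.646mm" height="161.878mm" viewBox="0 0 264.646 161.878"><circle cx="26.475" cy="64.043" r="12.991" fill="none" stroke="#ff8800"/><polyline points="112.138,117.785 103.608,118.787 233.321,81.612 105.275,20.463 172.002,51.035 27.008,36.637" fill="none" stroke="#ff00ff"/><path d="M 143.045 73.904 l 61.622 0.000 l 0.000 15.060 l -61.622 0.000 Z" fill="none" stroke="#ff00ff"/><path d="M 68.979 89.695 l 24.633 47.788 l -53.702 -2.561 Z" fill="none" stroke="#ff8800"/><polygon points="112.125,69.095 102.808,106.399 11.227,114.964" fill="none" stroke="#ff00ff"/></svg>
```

G21
G90
G0 X39.466 Y97.835
M4 S503
G01 X35.661 Y107.021 F2409
G01 X26.475 Y110.826
G01 X17.289 Y107.021
G01 X13.484 Y97.835
G01 X17.289 Y88.649
G01 X26.475 Y84.844
G01 X35.661 Y88.649
G01 X39.466 Y97.835
M5
G0 X112.138 Y44.093
M4 S805
G01 X103.608 Y43.091 F1222
G01 X233.321 Y80.266
G01 X105.275 Y141.415
G01 X172.002 Y110.843
G01 X27.008 Y125.241
M5
G0 X143.045 Y87.974
M4 S805
G01 X204.667 Y87.974 F1222
G01 X204.667 Y72.914
G01 X143.045 Y72.914
G01 X143.045 Y87.974
M5
G0 X68.979 Y72.183
M4 S503
G01 X93.612 Y24.395 F2409
G01 X39.910 Y26.956
G01 X68.979 Y72.183
M5
G0 X112.125 Y92.783
M4 S805
G01 X102.808 Y55.479 F1222
G01 X11.227 Y46.914
G01 X112.125 Y92.783
M5
G0 X0.000 Y0.000

1 u = 1 mm; y_m = 161.878 − y.

[1] `<circle>` circle, #ff8800→score S503 F2409: (39.466,97.835) → (35.661,107.021) → (26.475,110.826) → (17.289,107.021) → (13.484,97.835) → (17.289,88.649) → (26.475,84.844) → (35.661,88.649) → (39.466,97.835) (closed)

[2] `<polyline>` open polyline, #ff00ff→cut S805 F1222: (112.138,44.093) → (103.608,43.091) → (233.321,80.266) → (105.275,141.415) → (172.002,110.843) → (27.008,125.241)

[3] `<path>` rectangle, #ff00ff→cut S805 F1222: (143.045,87.974) → (204.667,87.974) → (204.667,72.914) → (143.045,72.914) → (143.045,87.974) (closed)

[4] `<path>` regular polygon, #ff8800→score S503 F2409: (68.979,72.183) → (93.612,24.395) → (39.910,26.956) → (68.979,72.183) (closed)

[5] `<polygon>` closed polygon, #ff00ff→cut S805 F1222: (112.125,92.783) → (102.808,55.479) → (11.227,46.914) → (112.125,92.783) (closed)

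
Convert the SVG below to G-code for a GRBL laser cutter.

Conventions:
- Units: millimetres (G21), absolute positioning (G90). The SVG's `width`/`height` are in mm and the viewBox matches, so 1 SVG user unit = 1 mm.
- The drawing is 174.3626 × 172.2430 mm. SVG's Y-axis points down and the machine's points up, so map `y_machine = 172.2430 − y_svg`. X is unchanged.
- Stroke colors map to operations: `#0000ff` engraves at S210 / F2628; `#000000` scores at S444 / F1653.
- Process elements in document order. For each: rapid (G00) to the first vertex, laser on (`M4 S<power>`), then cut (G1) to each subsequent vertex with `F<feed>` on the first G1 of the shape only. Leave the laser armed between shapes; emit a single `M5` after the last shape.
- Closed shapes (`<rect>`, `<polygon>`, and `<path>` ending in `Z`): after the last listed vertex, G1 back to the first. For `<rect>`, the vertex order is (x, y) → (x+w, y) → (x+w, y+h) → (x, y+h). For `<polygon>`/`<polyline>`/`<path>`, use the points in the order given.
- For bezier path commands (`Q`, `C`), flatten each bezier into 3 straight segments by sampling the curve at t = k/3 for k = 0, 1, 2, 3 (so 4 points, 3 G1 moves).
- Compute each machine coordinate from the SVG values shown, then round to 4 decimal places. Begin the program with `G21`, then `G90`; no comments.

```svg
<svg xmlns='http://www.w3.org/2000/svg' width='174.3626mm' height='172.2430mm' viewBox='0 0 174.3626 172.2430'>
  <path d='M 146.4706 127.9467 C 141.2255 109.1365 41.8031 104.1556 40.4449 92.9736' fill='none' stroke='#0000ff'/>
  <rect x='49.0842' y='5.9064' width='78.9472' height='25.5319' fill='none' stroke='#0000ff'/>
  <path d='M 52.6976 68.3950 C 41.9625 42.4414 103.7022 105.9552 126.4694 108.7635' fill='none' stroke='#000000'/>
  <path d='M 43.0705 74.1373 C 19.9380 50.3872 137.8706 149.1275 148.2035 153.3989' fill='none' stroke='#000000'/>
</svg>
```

viewBox `0 0 174.3626 172.2430` with mm width/height → 1 unit = 1 mm. Flip: y_m = 172.2430 − y_svg.

**Shape 1** — `<path>` cubic bezier, stroke `#0000ff` → engrave (S210, F2628). Control points (SVG): P0=(146.4706,127.9467), P1=(141.2255,109.1365), P2=(41.8031,104.1556), P3=(40.4449,92.9736); sampled at t=k/3. Machine vertices: (146.4706,44.2963) → (116.9531,59.2386) → (67.3711,69.4126) → (40.4449,79.2694). Open path.

**Shape 2** — `<rect>` rectangle, stroke `#0000ff` → engrave (S210, F2628). Machine vertices: (49.0842,166.3366) → (128.0314,166.3366) → (128.0314,140.8047) → (49.0842,140.8047) → (49.0842,166.3366). Closed: final G1 returns to the first vertex.

**Shape 3** — `<path>` cubic bezier, stroke `#000000` → score (S444, F1653). Control points (SVG): P0=(52.6976,68.3950), P1=(41.9625,42.4414), P2=(103.7022,105.9552), P3=(126.4694,108.7635); sampled at t=k/3. Machine vertices: (52.6976,103.8480) → (61.9931,105.5411) → (94.8390,80.9610) → (126.4694,63.4795). Open path.

**Shape 4** — `<path>` cubic bezier, stroke `#000000` → score (S444, F1653). Control points (SVG): P0=(43.0705,74.1373), P1=(19.9380,50.3872), P2=(137.8706,149.1275), P3=(148.2035,153.3989); sampled at t=k/3. Machine vertices: (43.0705,98.1057) → (57.7499,89.0612) → (111.2138,46.5696) → (148.2035,18.8441). Open path.

G21
G90
G00 X146.4706 Y44.2963
M4 S210
G1 X116.9531 Y59.2386 F2628
G1 X67.3711 Y69.4126
G1 X40.4449 Y79.2694
G00 X49.0842 Y166.3366
M4 S210
G1 X128.0314 Y166.3366 F2628
G1 X128.0314 Y140.8047
G1 X49.0842 Y140.8047
G1 X49.0842 Y166.3366
G00 X52.6976 Y103.8480
M4 S444
G1 X61.9931 Y105.5411 F1653
G1 X94.8390 Y80.9610
G1 X126.4694 Y63.4795
G00 X43.0705 Y98.1057
M4 S444
G1 X57.7499 Y89.0612 F1653
G1 X111.2138 Y46.5696
G1 X148.2035 Y18.8441
M5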